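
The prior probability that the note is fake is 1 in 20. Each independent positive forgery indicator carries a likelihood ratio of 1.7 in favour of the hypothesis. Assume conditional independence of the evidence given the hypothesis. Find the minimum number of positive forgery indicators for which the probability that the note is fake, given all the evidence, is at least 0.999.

Prior odds = 0.05/0.95 = 1/19.
Likelihood ratio per positive forgery indicator = 1.7.
Target odds: 0.999 ÷ 0.001 = 999.
Require 1.7ⁿ ≥ 999 ÷ (1/19) = 18981.
1.7¹⁸ ≈14063.1 falls short of 18981 but 1.7¹⁹ ≈23907.2 reaches it, so n = 19.

19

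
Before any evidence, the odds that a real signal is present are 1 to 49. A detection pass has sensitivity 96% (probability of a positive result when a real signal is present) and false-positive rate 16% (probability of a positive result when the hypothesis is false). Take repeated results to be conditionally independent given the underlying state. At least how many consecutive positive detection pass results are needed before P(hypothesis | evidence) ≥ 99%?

Prior odds = 1/49.
Likelihood ratio of a positive result = 0.96/0.16 = 6.
Target odds: 0.99 ÷ 0.01 = 99.
Require 6ⁿ ≥ 99 ÷ (1/49) = 4851.
6⁴ = 1296 falls short of 4851 but 6⁵ = 7776 reaches it, so n = 5.

5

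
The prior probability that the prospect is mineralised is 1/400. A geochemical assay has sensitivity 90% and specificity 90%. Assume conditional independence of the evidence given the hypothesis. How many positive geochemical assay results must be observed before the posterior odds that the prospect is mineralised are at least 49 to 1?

Prior odds: 0.0025 ÷ 0.9975 = 1/399.
False-positive rate = 1 − 0.9 = 0.1; likelihood ratio of a positive = 0.9/0.1 = 9.
Target odds = 49.
Require 9ⁿ ≥ 49 ÷ (1/399) = 19551.
9⁴ = 6561 falls short of 19551 but 9⁵ = 59049 reaches it, so n = 5.

5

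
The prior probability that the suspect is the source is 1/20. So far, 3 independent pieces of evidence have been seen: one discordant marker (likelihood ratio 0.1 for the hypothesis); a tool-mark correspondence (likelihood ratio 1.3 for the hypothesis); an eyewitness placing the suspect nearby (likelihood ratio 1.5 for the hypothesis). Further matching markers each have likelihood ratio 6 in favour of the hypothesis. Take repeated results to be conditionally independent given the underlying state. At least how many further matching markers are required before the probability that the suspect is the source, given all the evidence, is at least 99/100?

Prior odds = 0.05/0.95 = 1/19.
Combined Bayes factor of the evidence already in hand = 0.1 × 1.3 × 1.5 = 0.195.
Odds after that evidence = (1/19) × 0.195 = 39/3800.
Target odds = 0.99/0.01 = 99.
Need 6ⁿ ≥ 99 ÷ (39/3800) = 125400/13.
6⁵ = 7776 falls short of 125400/13 but 6⁶ = 46656 reaches it, so n = 6.

6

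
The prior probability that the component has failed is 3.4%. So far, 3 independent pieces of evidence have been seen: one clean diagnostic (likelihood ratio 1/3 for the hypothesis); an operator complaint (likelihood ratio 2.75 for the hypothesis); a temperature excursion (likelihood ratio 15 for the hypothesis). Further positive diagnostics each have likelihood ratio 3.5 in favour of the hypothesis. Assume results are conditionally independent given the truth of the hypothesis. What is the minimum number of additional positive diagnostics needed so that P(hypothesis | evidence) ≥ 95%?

3

Prior odds = 0.034/0.966 = 17/483.
Combined Bayes factor of the evidence already in hand = (1/3) × 2.75 × 15 = 13.75.
Odds after that evidence = (17/483) × 13.75 = 935/1932.
Target odds = 0.95/0.05 = 19.
Need 3.5ⁿ ≥ 19 ÷ (935/1932) = 36708/935.
3.5² = 12.25 falls short of 36708/935 but 3.5³ = 42.875 reaches it, so n = 3.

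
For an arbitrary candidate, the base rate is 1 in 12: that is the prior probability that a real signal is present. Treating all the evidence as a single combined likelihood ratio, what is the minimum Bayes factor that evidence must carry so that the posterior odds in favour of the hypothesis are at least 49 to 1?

Prior odds = (1/12)/(11/12) = 1/11.
Target odds = 49.
Required Bayes factor = 49 ÷ (1/11) = 539.

539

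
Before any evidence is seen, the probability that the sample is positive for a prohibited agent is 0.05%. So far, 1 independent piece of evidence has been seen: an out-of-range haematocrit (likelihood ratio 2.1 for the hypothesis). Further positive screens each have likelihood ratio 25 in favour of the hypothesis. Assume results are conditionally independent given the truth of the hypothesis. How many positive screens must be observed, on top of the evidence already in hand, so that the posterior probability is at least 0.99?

Prior odds = 0.0005/0.9995 = 1/1999.
Bayes factor of the evidence already in hand = 2.1.
Odds after that evidence = (1/1999) × 2.1 = 21/19990.
Target odds = 0.99/0.01 = 99.
Need 25ⁿ ≥ 99 ÷ (21/19990) = 659670/7.
25³ = 15625 falls short of 659670/7 but 25⁴ = 390625 reaches it, so n = 4.

4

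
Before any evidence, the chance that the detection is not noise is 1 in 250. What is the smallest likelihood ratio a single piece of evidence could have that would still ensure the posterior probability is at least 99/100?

Prior odds = 0.004/0.996 = 1/249.
Target odds = 0.99/0.01 = 99.
Required Bayes factor = 99 ÷ (1/249) = 24651.

24651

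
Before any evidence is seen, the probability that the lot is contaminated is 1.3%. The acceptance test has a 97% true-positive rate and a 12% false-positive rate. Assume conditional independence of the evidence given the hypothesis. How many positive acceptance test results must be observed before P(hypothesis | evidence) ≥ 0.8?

Prior odds = 0.013/0.987 = 13/987.
Likelihood ratio of a positive result = 0.97/0.12 = 97/12.
Target odds: 0.8 ÷ 0.2 = 4.
Need (13/987) × (97/12)ⁿ ≥ 4, i.e. (97/12)ⁿ ≥ 3948/13.
(97/12)² = 9409/144 falls short of 3948/13 but (97/12)³ = 912673/1728 reaches it, so n = 3.

3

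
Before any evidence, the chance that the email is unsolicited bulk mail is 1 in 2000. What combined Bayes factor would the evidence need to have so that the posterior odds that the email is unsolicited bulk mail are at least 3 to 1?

Prior odds = 0.0005/0.9995 = 1/1999.
Target odds = 3.
Required Bayes factor = 3 ÷ (1/1999) = 5997.

5997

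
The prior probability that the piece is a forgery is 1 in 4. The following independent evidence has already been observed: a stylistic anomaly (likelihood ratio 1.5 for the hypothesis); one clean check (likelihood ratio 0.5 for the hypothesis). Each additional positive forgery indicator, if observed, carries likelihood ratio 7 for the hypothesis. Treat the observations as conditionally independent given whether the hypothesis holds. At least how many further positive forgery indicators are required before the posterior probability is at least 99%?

Prior odds = 0.25/0.75 = 1/3.
Combined Bayes factor of the evidence already in hand = 1.5 × 0.5 = 0.75.
Odds after that evidence = (1/3) × 0.75 = 0.25.
Target odds = 0.99/0.01 = 99.
Need 7ⁿ ≥ 99 ÷ 0.25 = 396.
7³ = 343 falls short of 396 but 7⁴ = 2401 reaches it, so n = 4.

4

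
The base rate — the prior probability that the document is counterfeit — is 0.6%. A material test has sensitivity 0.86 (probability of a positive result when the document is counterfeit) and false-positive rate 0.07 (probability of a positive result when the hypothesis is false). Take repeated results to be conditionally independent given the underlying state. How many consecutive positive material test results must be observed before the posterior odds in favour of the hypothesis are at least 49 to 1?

4

Prior odds: 0.006 ÷ 0.994 = 3/497.
Likelihood ratio of a positive result = 0.86/0.07 = 86/7.
Target odds = 49.
Need (3/497) × (86/7)ⁿ ≥ 49, i.e. (86/7)ⁿ ≥ 24353/3.
(86/7)³ = 636056/343 falls short of 24353/3 but (86/7)⁴ = 54700816/2401 reaches it, so n = 4.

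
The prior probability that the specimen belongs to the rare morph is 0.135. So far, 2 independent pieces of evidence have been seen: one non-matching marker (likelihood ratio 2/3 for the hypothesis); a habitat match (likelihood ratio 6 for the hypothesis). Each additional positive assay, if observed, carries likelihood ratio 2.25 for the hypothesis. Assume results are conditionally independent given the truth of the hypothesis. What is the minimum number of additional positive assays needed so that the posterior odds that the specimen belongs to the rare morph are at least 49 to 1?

6

Prior odds = 0.135/0.865 = 27/173.
Combined Bayes factor of the evidence already in hand = (2/3) × 6 = 4.
Odds after that evidence = (27/173) × 4 = 108/173.
Target odds = 49.
Need 2.25ⁿ ≥ 49 ÷ (108/173) = 8477/108.
2.25⁵ = 59049/1024 falls short of 8477/108 but 2.25⁶ = 531441/4096 reaches it, so n = 6.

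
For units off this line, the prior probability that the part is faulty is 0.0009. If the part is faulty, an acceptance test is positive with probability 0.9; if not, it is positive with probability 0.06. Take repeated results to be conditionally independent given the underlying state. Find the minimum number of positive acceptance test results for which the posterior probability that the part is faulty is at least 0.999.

6

Prior odds = 0.0009/0.9991 = 9/9991.
Likelihood ratio of a positive = 0.9/0.06 = 15.
Target odds: 0.999 ÷ 0.001 = 999.
Need (9/9991) × 15ⁿ ≥ 999, i.e. 15ⁿ ≥ 1109001.
15⁵ = 759375 falls short of 1109001 but 15⁶ = 11390625 reaches it, so n = 6.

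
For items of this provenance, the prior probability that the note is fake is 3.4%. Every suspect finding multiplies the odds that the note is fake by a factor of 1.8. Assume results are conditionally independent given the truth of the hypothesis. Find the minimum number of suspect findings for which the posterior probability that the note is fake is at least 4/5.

9

Prior odds = 0.034/0.966 = 17/483.
Likelihood ratio per suspect finding = 1.8.
Target odds: 0.8 ÷ 0.2 = 4.
Need (17/483) × 1.8ⁿ ≥ 4, i.e. 1.8ⁿ ≥ 1932/17.
1.8⁸ = 43046721/390625 falls short of 1932/17 but 1.8⁹ = 387420489/1953125 reaches it, so n = 9.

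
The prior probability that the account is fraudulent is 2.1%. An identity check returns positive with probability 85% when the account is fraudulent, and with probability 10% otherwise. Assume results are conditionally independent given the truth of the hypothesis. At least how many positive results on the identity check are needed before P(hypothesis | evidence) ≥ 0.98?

Prior odds: 0.021 ÷ 0.979 = 21/979.
Likelihood ratio of a positive result = 0.85/0.1 = 8.5.
Target odds: 0.98 ÷ 0.02 = 49.
Require 8.5ⁿ ≥ 49 ÷ (21/979) = 6853/3.
8.5³ = 614.125 falls short of 6853/3 but 8.5⁴ = 5220.0625 reaches it, so n = 4.

4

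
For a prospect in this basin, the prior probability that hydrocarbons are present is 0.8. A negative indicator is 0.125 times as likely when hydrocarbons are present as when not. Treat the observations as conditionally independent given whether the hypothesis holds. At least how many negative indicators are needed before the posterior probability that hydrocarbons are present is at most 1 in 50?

Prior odds: 0.8 ÷ 0.2 = 4.
Likelihood ratio per negative indicator = 0.125.
Target odds: 0.02 ÷ 0.98 = 1/49.
Require 0.125ⁿ ≤ 1/49 ÷ 4 = 1/196.
0.125² = 0.015625 is still above 1/196 but 0.125³ = 0.001953125 is at or below it, so n = 3.

3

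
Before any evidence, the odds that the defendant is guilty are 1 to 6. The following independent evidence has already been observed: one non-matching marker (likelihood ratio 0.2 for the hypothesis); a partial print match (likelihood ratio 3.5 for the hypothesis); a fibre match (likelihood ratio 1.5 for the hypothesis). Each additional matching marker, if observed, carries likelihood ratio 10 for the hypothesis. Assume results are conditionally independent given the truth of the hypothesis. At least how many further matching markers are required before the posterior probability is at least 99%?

Prior odds = 1/6.
Combined Bayes factor of the evidence already in hand = 0.2 × 3.5 × 1.5 = 1.05.
Odds after that evidence = (1/6) × 1.05 = 0.175.
Target odds = 0.99/0.01 = 99.
Need 10ⁿ ≥ 99 ÷ 0.175 = 3960/7.
10² = 100 falls short of 3960/7 but 10³ = 1000 reaches it, so n = 3.

3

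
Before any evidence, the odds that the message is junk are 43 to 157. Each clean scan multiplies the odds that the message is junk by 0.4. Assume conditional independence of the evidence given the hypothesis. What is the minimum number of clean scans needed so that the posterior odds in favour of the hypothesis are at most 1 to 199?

Prior odds = 43/157.
Likelihood ratio per clean scan = 0.4.
Target odds = 1/199.
Require 0.4ⁿ ≤ 1/199 ÷ (43/157) = 157/8557.
0.4⁴ = 0.0256 is still above 157/8557 but 0.4⁵ = 0.01024 is at or below it, so n = 5.

5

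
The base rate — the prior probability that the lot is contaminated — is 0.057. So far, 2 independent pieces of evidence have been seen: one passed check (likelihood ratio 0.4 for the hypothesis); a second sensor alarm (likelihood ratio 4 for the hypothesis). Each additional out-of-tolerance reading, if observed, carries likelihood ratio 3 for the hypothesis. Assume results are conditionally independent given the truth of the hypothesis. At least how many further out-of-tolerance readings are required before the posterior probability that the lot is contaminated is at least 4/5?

Prior odds = 0.057/0.943 = 57/943.
Combined Bayes factor of the evidence already in hand = 0.4 × 4 = 1.6.
Odds after that evidence = (57/943) × 1.6 = 456/4715.
Target odds = 0.8/0.2 = 4.
Need 3ⁿ ≥ 4 ÷ (456/4715) = 4715/114.
3³ = 27 falls short of 4715/114 but 3⁴ = 81 reaches it, so n = 4.

4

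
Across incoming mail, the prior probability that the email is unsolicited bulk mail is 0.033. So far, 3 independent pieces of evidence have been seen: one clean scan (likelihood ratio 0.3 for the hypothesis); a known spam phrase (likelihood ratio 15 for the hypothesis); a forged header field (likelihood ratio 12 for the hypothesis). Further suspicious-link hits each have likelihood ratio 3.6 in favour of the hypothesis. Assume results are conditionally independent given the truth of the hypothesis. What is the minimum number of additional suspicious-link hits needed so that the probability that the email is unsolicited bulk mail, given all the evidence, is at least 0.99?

Prior odds = 0.033/0.967 = 33/967.
Combined Bayes factor of the evidence already in hand = 0.3 × 15 × 12 = 54.
Odds after that evidence = (33/967) × 54 = 1782/967.
Target odds = 0.99/0.01 = 99.
Need 3.6ⁿ ≥ 99 ÷ (1782/967) = 967/18.
3.6³ = 46.656 falls short of 967/18 but 3.6⁴ = 167.9616 reaches it, so n = 4.

4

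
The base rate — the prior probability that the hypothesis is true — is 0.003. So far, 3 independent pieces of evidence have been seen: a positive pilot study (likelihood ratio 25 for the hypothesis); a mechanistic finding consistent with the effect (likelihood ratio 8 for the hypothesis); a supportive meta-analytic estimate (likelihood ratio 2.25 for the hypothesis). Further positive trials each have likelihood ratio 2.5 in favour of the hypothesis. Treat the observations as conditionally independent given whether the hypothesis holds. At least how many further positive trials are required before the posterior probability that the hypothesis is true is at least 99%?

Prior odds = 0.003/0.997 = 3/997.
Combined Bayes factor of the evidence already in hand = 25 × 8 × 2.25 = 450.
Odds after that evidence = (3/997) × 450 = 1350/997.
Target odds = 0.99/0.01 = 99.
Need 2.5ⁿ ≥ 99 ÷ (1350/997) = 10967/150.
2.5⁴ = 39.0625 falls short of 10967/150 but 2.5⁵ = 97.65625 reaches it, so n = 5.

5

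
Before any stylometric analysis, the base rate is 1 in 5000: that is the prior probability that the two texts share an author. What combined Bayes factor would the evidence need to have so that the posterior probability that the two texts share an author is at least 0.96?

Prior odds = 0.0002/0.9998 = 1/4999.
Target odds = 0.96/0.04 = 24.
Required Bayes factor = 24 ÷ (1/4999) = 119976.

119976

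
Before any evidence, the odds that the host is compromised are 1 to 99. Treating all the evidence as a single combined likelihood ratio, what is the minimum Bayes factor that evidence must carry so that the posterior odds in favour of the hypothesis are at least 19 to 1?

Prior odds = 1/99.
Target odds = 19.
Required Bayes factor = 19 ÷ (1/99) = 1881.

1881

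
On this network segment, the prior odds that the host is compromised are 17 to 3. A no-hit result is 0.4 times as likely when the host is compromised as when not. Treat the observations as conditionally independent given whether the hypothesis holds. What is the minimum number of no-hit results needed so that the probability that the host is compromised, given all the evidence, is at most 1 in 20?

Prior odds = 17/3.
Likelihood ratio per no-hit result = 0.4.
Target posterior odds = 0.05/0.95 = 1/19.
Need (17/3) × 0.4ⁿ ≤ 1/19, i.e. 0.4ⁿ ≤ 3/323.
0.4⁵ = 0.01024 is still above 3/323 but 0.4⁶ = 64/15625 is at or below it, so n = 6.

6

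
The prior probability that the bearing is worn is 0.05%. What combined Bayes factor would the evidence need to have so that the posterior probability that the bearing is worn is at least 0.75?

Prior odds = 0.0005/0.9995 = 1/1999.
Target odds = 0.75/0.25 = 3.
Required Bayes factor = 3 ÷ (1/1999) = 5997.

5997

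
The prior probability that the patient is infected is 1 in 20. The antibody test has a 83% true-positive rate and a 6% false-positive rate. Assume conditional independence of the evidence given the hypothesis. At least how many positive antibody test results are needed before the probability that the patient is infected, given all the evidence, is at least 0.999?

Prior odds = 0.05/0.95 = 1/19.
Likelihood ratio of a positive result = 0.83/0.06 = 83/6.
Target posterior odds = 0.999/0.001 = 999.
Require (83/6)ⁿ ≥ 999 ÷ (1/19) = 18981.
(83/6)³ = 571787/216 falls short of 18981 but (83/6)⁴ = 47458321/1296 reaches it, so n = 4.

4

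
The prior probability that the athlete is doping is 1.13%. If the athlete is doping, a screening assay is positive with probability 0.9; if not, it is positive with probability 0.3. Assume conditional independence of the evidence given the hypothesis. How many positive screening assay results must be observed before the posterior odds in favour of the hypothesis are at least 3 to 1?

6

Prior odds: 0.0113 ÷ 0.9887 = 113/9887.
Likelihood ratio of a positive = 0.9/0.3 = 3.
Target odds = 3.
Need (113/9887) × 3ⁿ ≥ 3, i.e. 3ⁿ ≥ 29661/113.
3⁵ = 243 falls short of 29661/113 but 3⁶ = 729 reaches it, so n = 6.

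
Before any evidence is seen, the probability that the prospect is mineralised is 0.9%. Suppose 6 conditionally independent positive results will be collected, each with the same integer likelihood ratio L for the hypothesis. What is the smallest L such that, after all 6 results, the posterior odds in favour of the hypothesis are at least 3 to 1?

3

Prior odds = 0.009/0.991 = 9/991.
Target odds = 3.
Need L⁶ ≥ 3 ÷ (9/991) = 991/3.
2⁶ = 64 < 991/3 ≤ 729 = 3⁶, so L = 3.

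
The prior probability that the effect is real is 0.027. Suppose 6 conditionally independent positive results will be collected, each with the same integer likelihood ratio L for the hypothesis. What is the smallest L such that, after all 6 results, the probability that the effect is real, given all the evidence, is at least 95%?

3

Prior odds = 0.027/0.973 = 27/973.
Target odds = 0.95/0.05 = 19.
Need L⁶ ≥ 19 ÷ (27/973) = 18487/27.
2⁶ = 64 < 18487/27 ≤ 729 = 3⁶, so L = 3.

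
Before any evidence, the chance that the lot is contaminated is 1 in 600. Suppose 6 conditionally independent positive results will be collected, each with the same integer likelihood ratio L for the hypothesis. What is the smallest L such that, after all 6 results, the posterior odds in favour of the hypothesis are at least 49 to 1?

Prior odds = (1/600)/(599/600) = 1/599.
Target odds = 49.
Need L⁶ ≥ 49 ÷ (1/599) = 29351.
5⁶ = 15625 < 29351 ≤ 46656 = 6⁶, so L = 6.

6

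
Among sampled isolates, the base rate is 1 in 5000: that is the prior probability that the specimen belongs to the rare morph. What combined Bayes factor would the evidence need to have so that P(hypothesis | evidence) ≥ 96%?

Prior odds = 0.0002/0.9998 = 1/4999.
Target odds = 0.96/0.04 = 24.
Required Bayes factor = 24 ÷ (1/4999) = 119976.

119976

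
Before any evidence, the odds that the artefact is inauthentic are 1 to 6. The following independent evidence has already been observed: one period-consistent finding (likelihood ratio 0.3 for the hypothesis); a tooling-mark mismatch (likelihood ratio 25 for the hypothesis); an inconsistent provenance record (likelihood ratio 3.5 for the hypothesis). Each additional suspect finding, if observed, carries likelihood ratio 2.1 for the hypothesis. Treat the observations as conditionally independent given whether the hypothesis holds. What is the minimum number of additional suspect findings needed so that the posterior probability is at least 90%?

Prior odds = 1/6.
Combined Bayes factor of the evidence already in hand = 0.3 × 25 × 3.5 = 26.25.
Odds after that evidence = (1/6) × 26.25 = 4.375.
Target odds = 0.9/0.1 = 9.
Need 2.1ⁿ ≥ 9 ÷ 4.375 = 72/35.
2.1¹ = 2.1, which meets the required 72/35; so n = 1.

1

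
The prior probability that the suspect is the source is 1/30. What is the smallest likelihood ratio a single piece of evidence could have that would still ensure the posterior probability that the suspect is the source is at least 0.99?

2871

Prior odds = (1/30)/(29/30) = 1/29.
Target odds = 0.99/0.01 = 99.
Required Bayes factor = 99 ÷ (1/29) = 2871.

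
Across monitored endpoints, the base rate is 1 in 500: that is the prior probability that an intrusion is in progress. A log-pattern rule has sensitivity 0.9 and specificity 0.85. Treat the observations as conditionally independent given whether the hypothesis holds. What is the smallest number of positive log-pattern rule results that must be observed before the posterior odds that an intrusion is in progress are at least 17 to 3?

5

Prior odds: 0.002 ÷ 0.998 = 1/499.
False-positive rate = 1 − 0.85 = 0.15; likelihood ratio of a positive = 0.9/0.15 = 6.
Target odds = 17/3.
Need (1/499) × 6ⁿ ≥ 17/3, i.e. 6ⁿ ≥ 8483/3.
6⁴ = 1296 falls short of 8483/3 but 6⁵ = 7776 reaches it, so n = 5.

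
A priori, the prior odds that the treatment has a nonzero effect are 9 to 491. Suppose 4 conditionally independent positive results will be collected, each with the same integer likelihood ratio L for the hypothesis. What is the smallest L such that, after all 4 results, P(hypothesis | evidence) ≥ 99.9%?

Prior odds = 9/491.
Target odds = 0.999/0.001 = 999.
Need L⁴ ≥ 999 ÷ (9/491) = 54501.
15⁴ = 50625 < 54501 ≤ 65536 = 16⁴, so L = 16.

16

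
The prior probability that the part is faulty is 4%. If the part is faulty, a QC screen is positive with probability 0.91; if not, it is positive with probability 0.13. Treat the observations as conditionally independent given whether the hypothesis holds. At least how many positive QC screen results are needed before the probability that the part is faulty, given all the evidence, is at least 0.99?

Prior odds = 0.04/0.96 = 1/24.
Likelihood ratio of a positive = 0.91/0.13 = 7.
Target odds: 0.99 ÷ 0.01 = 99.
Need (1/24) × 7ⁿ ≥ 99, i.e. 7ⁿ ≥ 2376.
7³ = 343 falls short of 2376 but 7⁴ = 2401 reaches it, so n = 4.

4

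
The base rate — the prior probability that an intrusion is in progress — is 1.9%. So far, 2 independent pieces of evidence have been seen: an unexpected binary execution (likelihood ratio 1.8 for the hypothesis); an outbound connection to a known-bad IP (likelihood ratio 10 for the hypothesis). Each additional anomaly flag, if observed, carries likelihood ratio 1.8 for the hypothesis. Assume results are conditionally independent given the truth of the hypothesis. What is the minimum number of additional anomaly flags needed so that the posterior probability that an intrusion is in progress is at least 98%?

Prior odds = 0.019/0.981 = 19/981.
Combined Bayes factor of the evidence already in hand = 1.8 × 10 = 18.
Odds after that evidence = (19/981) × 18 = 38/109.
Target odds = 0.98/0.02 = 49.
Need 1.8ⁿ ≥ 49 ÷ (38/109) = 5341/38.
1.8⁸ = 43046721/390625 falls short of 5341/38 but 1.8⁹ = 387420489/1953125 reaches it, so n = 9.

9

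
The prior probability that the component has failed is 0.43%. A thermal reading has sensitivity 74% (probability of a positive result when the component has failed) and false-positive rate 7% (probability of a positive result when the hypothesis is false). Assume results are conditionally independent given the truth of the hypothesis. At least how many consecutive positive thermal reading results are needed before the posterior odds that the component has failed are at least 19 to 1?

4

Prior odds = 0.0043/0.9957 = 43/9957.
Likelihood ratio of a positive result = 0.74/0.07 = 74/7.
Target odds = 19.
Need (43/9957) × (74/7)ⁿ ≥ 19, i.e. (74/7)ⁿ ≥ 189183/43.
(74/7)³ = 405224/343 falls short of 189183/43 but (74/7)⁴ = 29986576/2401 reaches it, so n = 4.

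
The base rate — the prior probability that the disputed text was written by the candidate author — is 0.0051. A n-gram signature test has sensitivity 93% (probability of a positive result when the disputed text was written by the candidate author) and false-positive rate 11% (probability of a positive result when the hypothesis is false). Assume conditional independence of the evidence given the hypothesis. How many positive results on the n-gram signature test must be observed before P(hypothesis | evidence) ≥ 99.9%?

Prior odds = 0.0051/0.9949 = 51/9949.
Likelihood ratio of a positive result = 0.93/0.11 = 93/11.
Target odds: 0.999 ÷ 0.001 = 999.
Need (51/9949) × (93/11)ⁿ ≥ 999, i.e. (93/11)ⁿ ≥ 3313017/17.
(93/11)⁵ ≈43196.8 falls short of 3313017/17 but (93/11)⁶ ≈365209 reaches it, so n = 6.

6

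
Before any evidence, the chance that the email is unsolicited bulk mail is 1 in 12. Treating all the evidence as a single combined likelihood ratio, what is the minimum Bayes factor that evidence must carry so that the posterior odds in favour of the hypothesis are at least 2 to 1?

Prior odds = (1/12)/(11/12) = 1/11.
Target odds = 2.
Required Bayes factor = 2 ÷ (1/11) = 22.

22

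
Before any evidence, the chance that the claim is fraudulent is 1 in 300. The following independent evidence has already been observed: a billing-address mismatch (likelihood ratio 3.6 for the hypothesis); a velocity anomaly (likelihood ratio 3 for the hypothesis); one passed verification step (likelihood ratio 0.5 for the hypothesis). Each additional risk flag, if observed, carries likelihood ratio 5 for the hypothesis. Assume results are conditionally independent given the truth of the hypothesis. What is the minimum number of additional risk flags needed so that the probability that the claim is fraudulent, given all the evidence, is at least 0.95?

5

Prior odds = (1/300)/(299/300) = 1/299.
Combined Bayes factor of the evidence already in hand = 3.6 × 3 × 0.5 = 5.4.
Odds after that evidence = (1/299) × 5.4 = 27/1495.
Target odds = 0.95/0.05 = 19.
Need 5ⁿ ≥ 19 ÷ (27/1495) = 28405/27.
5⁴ = 625 falls short of 28405/27 but 5⁵ = 3125 reaches it, so n = 5.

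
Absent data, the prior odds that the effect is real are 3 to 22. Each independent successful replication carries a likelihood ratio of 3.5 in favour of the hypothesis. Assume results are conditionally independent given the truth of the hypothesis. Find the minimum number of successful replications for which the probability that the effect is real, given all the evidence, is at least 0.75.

3

Prior odds = 3/22.
Likelihood ratio per successful replication = 3.5.
Target posterior odds = 0.75/0.25 = 3.
Require 3.5ⁿ ≥ 3 ÷ (3/22) = 22.
3.5² = 12.25 falls short of 22 but 3.5³ = 42.875 reaches it, so n = 3.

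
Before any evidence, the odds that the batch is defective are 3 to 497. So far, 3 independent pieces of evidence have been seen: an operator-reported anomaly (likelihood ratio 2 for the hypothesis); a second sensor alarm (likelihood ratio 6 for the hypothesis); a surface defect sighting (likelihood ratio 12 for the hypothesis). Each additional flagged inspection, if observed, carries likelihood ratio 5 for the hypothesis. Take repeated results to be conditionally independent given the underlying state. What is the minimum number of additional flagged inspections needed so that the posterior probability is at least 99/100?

3

Prior odds = 3/497.
Combined Bayes factor of the evidence already in hand = 2 × 6 × 12 = 144.
Odds after that evidence = (3/497) × 144 = 432/497.
Target odds = 0.99/0.01 = 99.
Need 5ⁿ ≥ 99 ÷ (432/497) = 5467/48.
5² = 25 falls short of 5467/48 but 5³ = 125 reaches it, so n = 3.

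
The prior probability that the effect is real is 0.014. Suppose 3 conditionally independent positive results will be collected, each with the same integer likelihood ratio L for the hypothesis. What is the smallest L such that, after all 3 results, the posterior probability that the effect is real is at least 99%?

20

Prior odds = 0.014/0.986 = 7/493.
Target odds = 0.99/0.01 = 99.
Need L³ ≥ 99 ÷ (7/493) = 48807/7.
19³ = 6859 < 48807/7 ≤ 8000 = 20³, so L = 20.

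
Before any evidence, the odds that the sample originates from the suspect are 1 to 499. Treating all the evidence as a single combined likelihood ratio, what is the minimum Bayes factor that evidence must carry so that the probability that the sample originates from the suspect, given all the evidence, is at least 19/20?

9481

Prior odds = 1/499.
Target odds = 0.95/0.05 = 19.
Required Bayes factor = 19 ÷ (1/499) = 9481.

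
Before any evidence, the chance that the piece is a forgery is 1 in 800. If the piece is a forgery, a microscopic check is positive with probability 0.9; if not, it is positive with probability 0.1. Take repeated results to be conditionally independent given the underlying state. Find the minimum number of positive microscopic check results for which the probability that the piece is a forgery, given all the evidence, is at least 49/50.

Prior odds = 0.00125/0.99875 = 1/799.
Likelihood ratio of a positive = 0.9/0.1 = 9.
Target posterior odds = 0.98/0.02 = 49.
Require 9ⁿ ≥ 49 ÷ (1/799) = 39151.
9⁴ = 6561 falls short of 39151 but 9⁵ = 59049 reaches it, so n = 5.

5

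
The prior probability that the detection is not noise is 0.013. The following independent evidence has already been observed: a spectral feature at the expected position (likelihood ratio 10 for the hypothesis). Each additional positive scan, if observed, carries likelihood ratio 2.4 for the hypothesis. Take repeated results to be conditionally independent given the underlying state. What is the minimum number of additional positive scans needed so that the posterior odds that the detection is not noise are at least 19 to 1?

Prior odds = 0.013/0.987 = 13/987.
Bayes factor of the evidence already in hand = 10.
Odds after that evidence = (13/987) × 10 = 130/987.
Target odds = 19.
Need 2.4ⁿ ≥ 19 ÷ (130/987) = 18753/130.
2.4⁵ = 79.62624 falls short of 18753/130 but 2.4⁶ = 2985984/15625 reaches it, so n = 6.

6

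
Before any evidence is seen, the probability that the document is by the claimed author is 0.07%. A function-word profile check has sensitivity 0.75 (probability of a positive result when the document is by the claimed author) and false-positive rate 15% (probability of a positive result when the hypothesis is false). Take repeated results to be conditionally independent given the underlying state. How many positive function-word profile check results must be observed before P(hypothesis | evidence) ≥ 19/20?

Prior odds: 0.0007 ÷ 0.9993 = 7/9993.
Likelihood ratio of a positive result = 0.75/0.15 = 5.
Target odds: 0.95 ÷ 0.05 = 19.
Need (7/9993) × 5ⁿ ≥ 19, i.e. 5ⁿ ≥ 189867/7.
5⁶ = 15625 falls short of 189867/7 but 5⁷ = 78125 reaches it, so n = 7.

7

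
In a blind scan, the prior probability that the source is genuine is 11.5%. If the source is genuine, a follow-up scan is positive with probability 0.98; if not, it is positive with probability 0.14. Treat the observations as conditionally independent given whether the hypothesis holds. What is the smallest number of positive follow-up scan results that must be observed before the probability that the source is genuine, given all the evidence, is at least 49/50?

Prior odds = 0.115/0.885 = 23/177.
Likelihood ratio of a positive = 0.98/0.14 = 7.
Target odds: 0.98 ÷ 0.02 = 49.
Require 7ⁿ ≥ 49 ÷ (23/177) = 8673/23.
7³ = 343 falls short of 8673/23 but 7⁴ = 2401 reaches it, so n = 4.

4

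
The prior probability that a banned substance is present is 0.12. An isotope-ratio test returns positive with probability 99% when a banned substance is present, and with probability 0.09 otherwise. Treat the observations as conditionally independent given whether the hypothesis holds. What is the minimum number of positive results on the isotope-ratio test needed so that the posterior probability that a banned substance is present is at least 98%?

3

Prior odds = 0.12/0.88 = 3/22.
Likelihood ratio of a positive result = 0.99/0.09 = 11.
Target posterior odds = 0.98/0.02 = 49.
Need (3/22) × 11ⁿ ≥ 49, i.e. 11ⁿ ≥ 1078/3.
11² = 121 falls short of 1078/3 but 11³ = 1331 reaches it, so n = 3.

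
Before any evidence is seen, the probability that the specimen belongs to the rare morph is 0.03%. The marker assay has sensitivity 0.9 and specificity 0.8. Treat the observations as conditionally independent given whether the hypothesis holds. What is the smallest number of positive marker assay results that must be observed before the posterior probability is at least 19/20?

8

Prior odds = 0.0003/0.9997 = 3/9997.
False-positive rate = 1 − 0.8 = 0.2; likelihood ratio of a positive = 0.9/0.2 = 4.5.
Target odds: 0.95 ÷ 0.05 = 19.
Require 4.5ⁿ ≥ 19 ÷ (3/9997) = 189943/3.
4.5⁷ = 4782969/128 falls short of 189943/3 but 4.5⁸ = 43046721/256 reaches it, so n = 8.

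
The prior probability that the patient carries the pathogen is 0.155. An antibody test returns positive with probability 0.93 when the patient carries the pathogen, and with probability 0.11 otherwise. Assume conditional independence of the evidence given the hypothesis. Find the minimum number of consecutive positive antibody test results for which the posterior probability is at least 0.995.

Prior odds = 0.155/0.845 = 31/169.
Likelihood ratio of a positive result = 0.93/0.11 = 93/11.
Target odds: 0.995 ÷ 0.005 = 199.
Need (31/169) × (93/11)ⁿ ≥ 199, i.e. (93/11)ⁿ ≥ 33631/31.
(93/11)³ = 804357/1331 falls short of 33631/31 but (93/11)⁴ = 74805201/14641 reaches it, so n = 4.

4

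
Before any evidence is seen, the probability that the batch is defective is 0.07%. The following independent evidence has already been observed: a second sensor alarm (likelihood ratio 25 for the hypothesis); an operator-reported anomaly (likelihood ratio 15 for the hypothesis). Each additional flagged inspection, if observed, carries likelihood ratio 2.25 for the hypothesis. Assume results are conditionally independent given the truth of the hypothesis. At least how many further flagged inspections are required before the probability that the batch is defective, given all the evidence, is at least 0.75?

4

Prior odds = 0.0007/0.9993 = 7/9993.
Combined Bayes factor of the evidence already in hand = 25 × 15 = 375.
Odds after that evidence = (7/9993) × 375 = 875/3331.
Target odds = 0.75/0.25 = 3.
Need 2.25ⁿ ≥ 3 ÷ (875/3331) = 9993/875.
2.25³ = 11.390625 falls short of 9993/875 but 2.25⁴ = 25.62890625 reaches it, so n = 4.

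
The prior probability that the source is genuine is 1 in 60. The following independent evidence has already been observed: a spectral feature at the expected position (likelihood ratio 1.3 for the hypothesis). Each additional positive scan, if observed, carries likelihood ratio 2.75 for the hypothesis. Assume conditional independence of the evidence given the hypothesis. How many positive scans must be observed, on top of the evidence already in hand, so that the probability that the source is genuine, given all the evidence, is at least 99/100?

9

Prior odds = (1/60)/(59/60) = 1/59.
Bayes factor of the evidence already in hand = 1.3.
Odds after that evidence = (1/59) × 1.3 = 13/590.
Target odds = 0.99/0.01 = 99.
Need 2.75ⁿ ≥ 99 ÷ (13/590) = 58410/13.
2.75⁸ = 214358881/65536 falls short of 58410/13 but 2.75⁹ ≈8994.86 reaches it, so n = 9.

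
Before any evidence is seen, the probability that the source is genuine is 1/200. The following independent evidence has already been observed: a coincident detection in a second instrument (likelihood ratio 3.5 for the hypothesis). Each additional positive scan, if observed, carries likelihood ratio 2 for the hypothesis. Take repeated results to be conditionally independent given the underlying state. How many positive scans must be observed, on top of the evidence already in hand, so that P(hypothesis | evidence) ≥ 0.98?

12

Prior odds = 0.005/0.995 = 1/199.
Bayes factor of the evidence already in hand = 3.5.
Odds after that evidence = (1/199) × 3.5 = 7/398.
Target odds = 0.98/0.02 = 49.
Need 2ⁿ ≥ 49 ÷ (7/398) = 2786.
2¹¹ = 2048 falls short of 2786 but 2¹² = 4096 reaches it, so n = 12.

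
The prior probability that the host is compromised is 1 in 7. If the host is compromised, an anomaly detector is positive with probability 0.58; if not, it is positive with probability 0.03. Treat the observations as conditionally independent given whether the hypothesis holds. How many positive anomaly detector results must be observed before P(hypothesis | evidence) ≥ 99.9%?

3

Prior odds: (1/7) ÷ (6/7) = 1/6.
Likelihood ratio of a positive = 0.58/0.03 = 58/3.
Target posterior odds = 0.999/0.001 = 999.
Require (58/3)ⁿ ≥ 999 ÷ (1/6) = 5994.
(58/3)² = 3364/9 falls short of 5994 but (58/3)³ = 195112/27 reaches it, so n = 3.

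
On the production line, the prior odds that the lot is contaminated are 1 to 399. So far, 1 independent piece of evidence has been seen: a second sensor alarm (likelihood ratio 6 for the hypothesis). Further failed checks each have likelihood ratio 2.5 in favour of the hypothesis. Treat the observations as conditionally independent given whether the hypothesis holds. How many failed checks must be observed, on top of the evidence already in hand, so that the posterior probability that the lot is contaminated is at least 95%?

Prior odds = 1/399.
Bayes factor of the evidence already in hand = 6.
Odds after that evidence = (1/399) × 6 = 2/133.
Target odds = 0.95/0.05 = 19.
Need 2.5ⁿ ≥ 19 ÷ (2/133) = 1263.5.
2.5⁷ = 610.3515625 falls short of 1263.5 but 2.5⁸ = 390625/256 reaches it, so n = 8.

8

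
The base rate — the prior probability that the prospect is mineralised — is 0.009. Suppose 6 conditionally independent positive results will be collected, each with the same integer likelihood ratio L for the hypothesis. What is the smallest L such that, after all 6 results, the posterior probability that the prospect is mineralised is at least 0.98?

Prior odds = 0.009/0.991 = 9/991.
Target odds = 0.98/0.02 = 49.
Need L⁶ ≥ 49 ÷ (9/991) = 48559/9.
4⁶ = 4096 < 48559/9 ≤ 15625 = 5⁶, so L = 5.

5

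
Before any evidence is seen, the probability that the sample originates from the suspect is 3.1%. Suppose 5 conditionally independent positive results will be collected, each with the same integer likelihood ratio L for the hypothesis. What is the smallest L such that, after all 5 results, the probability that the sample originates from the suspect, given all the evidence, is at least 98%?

5

Prior odds = 0.031/0.969 = 31/969.
Target odds = 0.98/0.02 = 49.
Need L⁵ ≥ 49 ÷ (31/969) = 47481/31.
4⁵ = 1024 < 47481/31 ≤ 3125 = 5⁵, so L = 5.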